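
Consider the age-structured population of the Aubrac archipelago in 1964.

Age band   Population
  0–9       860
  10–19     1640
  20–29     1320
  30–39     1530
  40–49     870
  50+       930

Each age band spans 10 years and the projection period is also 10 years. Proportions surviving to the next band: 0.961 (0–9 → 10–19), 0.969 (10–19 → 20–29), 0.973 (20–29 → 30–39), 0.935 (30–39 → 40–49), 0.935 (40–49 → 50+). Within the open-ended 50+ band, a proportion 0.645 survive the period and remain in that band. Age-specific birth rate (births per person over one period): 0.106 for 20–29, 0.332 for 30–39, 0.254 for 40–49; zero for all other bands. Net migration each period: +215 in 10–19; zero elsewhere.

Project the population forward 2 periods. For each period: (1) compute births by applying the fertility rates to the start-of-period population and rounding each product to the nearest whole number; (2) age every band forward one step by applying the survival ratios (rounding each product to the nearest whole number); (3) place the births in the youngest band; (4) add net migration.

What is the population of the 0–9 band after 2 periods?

957

Period 1.
Births: 1320 * 0.106 = 140 ; 1530 * 0.332 = 508 ; 870 * 0.254 = 221 ⇒ total 869
10–19: 860 * 0.961 = 826
20–29: 1640 * 0.969 = 1589
30–39: 1320 * 0.973 = 1284
40–49: 1530 * 0.935 = 1431
50+: 870 * 0.935 + 930 * 0.645 = 813 + 600 = 1413
Net migration: 10–19 + 215 → 1041
Giving 869 / 1041 / 1589 / 1284 / 1431 / 1413.
Period 2.
Births: 1589 * 0.106 = 168 ; 1284 * 0.332 = 426 ; 1431 * 0.254 = 363 ⇒ total 957
10–19: 869 * 0.961 = 835
20–29: 1041 * 0.969 = 1009
30–39: 1589 * 0.973 = 1546
40–49: 1284 * 0.935 = 1201
50+: 1431 * 0.935 + 1413 * 0.645 = 1338 + 911 = 2249
Net migration: 10–19 + 215 → 1050
Giving 957 / 1050 / 1009 / 1546 / 1201 / 2249.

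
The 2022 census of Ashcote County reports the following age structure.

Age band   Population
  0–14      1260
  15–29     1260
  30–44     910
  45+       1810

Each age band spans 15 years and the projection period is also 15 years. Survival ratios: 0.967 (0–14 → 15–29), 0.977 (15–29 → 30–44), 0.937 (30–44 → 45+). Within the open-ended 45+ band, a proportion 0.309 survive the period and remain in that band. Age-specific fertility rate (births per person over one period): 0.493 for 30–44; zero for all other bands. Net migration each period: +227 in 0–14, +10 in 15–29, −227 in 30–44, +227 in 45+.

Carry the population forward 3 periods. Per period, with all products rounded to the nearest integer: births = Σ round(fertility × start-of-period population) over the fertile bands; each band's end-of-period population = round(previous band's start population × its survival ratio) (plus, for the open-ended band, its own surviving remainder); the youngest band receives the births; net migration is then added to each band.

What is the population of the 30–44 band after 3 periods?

Call the groups 1 to 4, youngest first.
[period 1]
Births: 910 × 0.493 = 449
Group 2: 1260 × 0.967 = 1218
Group 3: 1260 × 0.977 = 1231
Group 4: 910 × 0.937 + 1810 × 0.309 = 853 + 559 = 1412
Net migration: Group 1 + 227 → 676; Group 2 + 10 → 1228; Group 3 − 227 → 1004; Group 4 + 227 → 1639
Population now: 0–14=676, 15–29=1228, 30–44=1004, 45+=1639
[period 2]
Births: 1004 × 0.493 = 495
Group 2: 676 × 0.967 = 654
Group 3: 1228 × 0.977 = 1200
Group 4: 1004 × 0.937 + 1639 × 0.309 = 941 + 506 = 1447
Net migration: Group 1 + 227 → 722; Group 2 + 10 → 664; Group 3 − 227 → 973; Group 4 + 227 → 1674
Population now: 0–14=722, 15–29=664, 30–44=973, 45+=1674
[period 3]
Births: 973 × 0.493 = 480
Group 2: 722 × 0.967 = 698
Group 3: 664 × 0.977 = 649
Group 4: 973 × 0.937 + 1674 × 0.309 = 912 + 517 = 1429
Net migration: Group 1 + 227 → 707; Group 2 + 10 → 708; Group 3 − 227 → 422; Group 4 + 227 → 1656
Population now: 0–14=707, 15–29=708, 30–44=422, 45+=1656

422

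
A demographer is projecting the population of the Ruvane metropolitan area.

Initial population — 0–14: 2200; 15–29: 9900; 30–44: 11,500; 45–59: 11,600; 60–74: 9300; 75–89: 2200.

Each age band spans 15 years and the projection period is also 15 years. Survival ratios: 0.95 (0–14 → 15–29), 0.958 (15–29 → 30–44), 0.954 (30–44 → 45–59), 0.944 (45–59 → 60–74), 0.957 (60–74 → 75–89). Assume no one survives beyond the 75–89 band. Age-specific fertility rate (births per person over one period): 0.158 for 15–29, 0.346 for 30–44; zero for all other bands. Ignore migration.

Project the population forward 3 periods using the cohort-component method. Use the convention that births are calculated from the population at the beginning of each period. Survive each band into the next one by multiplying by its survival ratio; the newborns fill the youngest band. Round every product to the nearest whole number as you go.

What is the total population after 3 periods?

30363

Let group 1 be 0–14 through group 6 = 75–89.
— Period 1 —
Births: 9900 * 0.158 = 1564  |  11500 * 0.346 = 3979 ⇒ total 5543
Group 2: 2200 * 0.95 = 2090
Group 3: 9900 * 0.958 = 9484
Group 4: 11500 * 0.954 = 10971
Group 5: 11600 * 0.944 = 10950
Group 6: 9300 * 0.957 = 8900
→ [5543, 2090, 9484, 10971, 10950, 8900]
— Period 2 —
Births: 2090 * 0.158 = 330  |  9484 * 0.346 = 3281 ⇒ total 3611
Group 2: 5543 * 0.95 = 5266
Group 3: 2090 * 0.958 = 2002
Group 4: 9484 * 0.954 = 9048
Group 5: 10971 * 0.944 = 10357
Group 6: 10950 * 0.957 = 10479
→ [3611, 5266, 2002, 9048, 10357, 10479]
— Period 3 —
Births: 5266 * 0.158 = 832  |  2002 * 0.346 = 693 ⇒ total 1525
Group 2: 3611 * 0.95 = 3430
Group 3: 5266 * 0.958 = 5045
Group 4: 2002 * 0.954 = 1910
Group 5: 9048 * 0.944 = 8541
Group 6: 10357 * 0.957 = 9912
→ [1525, 3430, 5045, 1910, 8541, 9912]
Total after period 3: 1525 + 3430 + 5045 + 1910 + 8541 + 9912 = 30363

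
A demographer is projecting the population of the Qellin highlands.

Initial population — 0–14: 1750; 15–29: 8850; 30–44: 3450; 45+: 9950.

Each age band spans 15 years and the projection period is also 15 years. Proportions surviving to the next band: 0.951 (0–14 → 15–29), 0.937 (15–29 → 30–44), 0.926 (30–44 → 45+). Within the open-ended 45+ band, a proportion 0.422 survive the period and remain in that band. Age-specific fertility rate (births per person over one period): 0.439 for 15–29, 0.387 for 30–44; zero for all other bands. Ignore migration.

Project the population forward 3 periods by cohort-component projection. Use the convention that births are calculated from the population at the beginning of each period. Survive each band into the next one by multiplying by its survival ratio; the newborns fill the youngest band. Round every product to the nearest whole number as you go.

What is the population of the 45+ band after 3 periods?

6001

Period 1:
Births: 8850 * 0.439 = 3885, 3450 * 0.387 = 1335 — total 5220
15–29: 1750 * 0.951 = 1664
30–44: 8850 * 0.937 = 8292
45+: 3450 * 0.926 + 9950 * 0.422 = 3195 + 4199 = 7394
End of period: [5220, 1664, 8292, 7394]
Period 2:
Births: 1664 * 0.439 = 730, 8292 * 0.387 = 3209 — total 3939
15–29: 5220 * 0.951 = 4964
30–44: 1664 * 0.937 = 1559
45+: 8292 * 0.926 + 7394 * 0.422 = 7678 + 3120 = 10798
End of period: [3939, 4964, 1559, 10798]
Period 3:
Births: 4964 * 0.439 = 2179, 1559 * 0.387 = 603 — total 2782
15–29: 3939 * 0.951 = 3746
30–44: 4964 * 0.937 = 4651
45+: 1559 * 0.926 + 10798 * 0.422 = 1444 + 4557 = 6001
End of period: [2782, 3746, 4651, 6001]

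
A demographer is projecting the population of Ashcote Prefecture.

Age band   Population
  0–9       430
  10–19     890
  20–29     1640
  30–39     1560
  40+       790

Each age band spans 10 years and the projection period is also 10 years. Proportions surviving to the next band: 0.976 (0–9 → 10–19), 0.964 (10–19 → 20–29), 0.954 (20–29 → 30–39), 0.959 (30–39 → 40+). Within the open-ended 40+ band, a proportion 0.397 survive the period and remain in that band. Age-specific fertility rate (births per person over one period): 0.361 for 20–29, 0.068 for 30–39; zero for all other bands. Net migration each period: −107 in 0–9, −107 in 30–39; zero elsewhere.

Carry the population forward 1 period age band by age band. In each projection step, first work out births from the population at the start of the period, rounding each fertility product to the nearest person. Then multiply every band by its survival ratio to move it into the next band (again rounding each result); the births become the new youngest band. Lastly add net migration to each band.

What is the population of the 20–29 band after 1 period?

858

(Bands numbered youngest = 1 to oldest = 5.)
— Period 1 —
Births: 1640 × 0.361 = 592, 1560 × 0.068 = 106 → 698
Band 2: 430 × 0.976 = 420
Band 3: 890 × 0.964 = 858
Band 4: 1640 × 0.954 = 1565
Band 5: 1560 × 0.959 + 790 × 0.397 = 1496 + 314 = 1810
Net migration: Band 1 − 107 → 591; Band 4 − 107 → 1458
→ [591, 420, 858, 1458, 1810]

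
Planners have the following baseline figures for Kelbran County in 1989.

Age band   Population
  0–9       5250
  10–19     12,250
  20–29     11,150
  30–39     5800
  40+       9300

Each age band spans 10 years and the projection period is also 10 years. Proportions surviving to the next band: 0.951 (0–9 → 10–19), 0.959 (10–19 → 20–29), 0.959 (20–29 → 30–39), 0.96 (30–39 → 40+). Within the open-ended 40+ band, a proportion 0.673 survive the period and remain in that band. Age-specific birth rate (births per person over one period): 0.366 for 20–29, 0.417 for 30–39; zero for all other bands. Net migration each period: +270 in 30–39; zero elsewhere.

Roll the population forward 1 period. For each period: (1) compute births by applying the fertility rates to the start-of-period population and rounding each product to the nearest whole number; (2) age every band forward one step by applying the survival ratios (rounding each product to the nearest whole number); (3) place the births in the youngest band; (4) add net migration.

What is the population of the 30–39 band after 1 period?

10963

Period 1.
Births: 11150 × 0.366 = 4081 ; 5800 × 0.417 = 2419 → total 6500
10–19: 5250 × 0.951 = 4993
20–29: 12250 × 0.959 = 11748
30–39: 11150 × 0.959 = 10693
40+: 5800 × 0.96 + 9300 × 0.673 = 5568 + 6259 = 11827
Net migration: 30–39 + 270 → 10963
→ [6500, 4993, 11748, 10963, 11827]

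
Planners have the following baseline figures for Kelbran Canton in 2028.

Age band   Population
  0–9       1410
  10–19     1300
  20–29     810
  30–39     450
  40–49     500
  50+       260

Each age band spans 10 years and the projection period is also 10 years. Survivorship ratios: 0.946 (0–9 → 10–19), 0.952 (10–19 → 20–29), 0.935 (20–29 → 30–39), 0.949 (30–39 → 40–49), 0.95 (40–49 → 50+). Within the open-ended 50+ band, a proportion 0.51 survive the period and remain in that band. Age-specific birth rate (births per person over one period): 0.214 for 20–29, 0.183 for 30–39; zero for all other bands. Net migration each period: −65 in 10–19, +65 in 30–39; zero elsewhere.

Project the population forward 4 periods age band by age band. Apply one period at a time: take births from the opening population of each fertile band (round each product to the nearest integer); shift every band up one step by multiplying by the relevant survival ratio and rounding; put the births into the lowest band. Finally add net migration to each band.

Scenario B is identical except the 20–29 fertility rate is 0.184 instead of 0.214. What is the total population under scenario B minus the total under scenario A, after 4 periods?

-97

Numbering the groups 1..6 from youngest to oldest:
[period 1]
Births: 810 × 0.214 = 173 ; 450 × 0.183 = 82 → total 255
Group 2: 1410 × 0.946 = 1334
Group 3: 1300 × 0.952 = 1238
Group 4: 810 × 0.935 = 757
Group 5: 450 × 0.949 = 427
Group 6: 500 × 0.95 + 260 × 0.51 = 475 + 133 = 608
Net migration: Group 2 − 65 → 1269; Group 4 + 65 → 822
→ [255, 1269, 1238, 822, 427, 608]
[period 2]
Births: 1238 × 0.214 = 265 ; 822 × 0.183 = 150 → total 415
Group 2: 255 × 0.946 = 241
Group 3: 1269 × 0.952 = 1208
Group 4: 1238 × 0.935 = 1158
Group 5: 822 × 0.949 = 780
Group 6: 427 × 0.95 + 608 × 0.51 = 406 + 310 = 716
Net migration: Group 2 − 65 → 176; Group 4 + 65 → 1223
→ [415, 176, 1208, 1223, 780, 716]
[period 3]
Births: 1208 × 0.214 = 259 ; 1223 × 0.183 = 224 → total 483
Group 2: 415 × 0.946 = 393
Group 3: 176 × 0.952 = 168
Group 4: 1208 × 0.935 = 1129
Group 5: 1223 × 0.949 = 1161
Group 6: 780 × 0.95 + 716 × 0.51 = 741 + 365 = 1106
Net migration: Group 2 − 65 → 328; Group 4 + 65 → 1194
→ [483, 328, 168, 1194, 1161, 1106]
[period 4]
Births: 168 × 0.214 = 36 ; 1194 × 0.183 = 219 → total 255
Group 2: 483 × 0.946 = 457
Group 3: 328 × 0.952 = 312
Group 4: 168 × 0.935 = 157
Group 5: 1194 × 0.949 = 1133
Group 6: 1161 × 0.95 + 1106 × 0.51 = 1103 + 564 = 1667
Net migration: Group 2 − 65 → 392; Group 4 + 65 → 222
→ [255, 392, 312, 222, 1133, 1667]
Scenario A total after 4 periods: 3981
Scenario B projection —
[period 1]
Births: 810 × 0.184 = 149 ; 450 × 0.183 = 82 → total 231
Group 2: 1410 × 0.946 = 1334
Group 3: 1300 × 0.952 = 1238
Group 4: 810 × 0.935 = 757
Group 5: 450 × 0.949 = 427
Group 6: 500 × 0.95 + 260 × 0.51 = 475 + 133 = 608
Net migration: Group 2 − 65 → 1269; Group 4 + 65 → 822
→ [231, 1269, 1238, 822, 427, 608]
[period 2]
Births: 1238 × 0.184 = 228 ; 822 × 0.183 = 150 → total 378
Group 2: 231 × 0.946 = 219
Group 3: 1269 × 0.952 = 1208
Group 4: 1238 × 0.935 = 1158
Group 5: 822 × 0.949 = 780
Group 6: 427 × 0.95 + 608 × 0.51 = 406 + 310 = 716
Net migration: Group 2 − 65 → 154; Group 4 + 65 → 1223
→ [378, 154, 1208, 1223, 780, 716]
[period 3]
Births: 1208 × 0.184 = 222 ; 1223 × 0.183 = 224 → total 446
Group 2: 378 × 0.946 = 358
Group 3: 154 × 0.952 = 147
Group 4: 1208 × 0.935 = 1129
Group 5: 1223 × 0.949 = 1161
Group 6: 780 × 0.95 + 716 × 0.51 = 741 + 365 = 1106
Net migration: Group 2 − 65 → 293; Group 4 + 65 → 1194
→ [446, 293, 147, 1194, 1161, 1106]
[period 4]
Births: 147 × 0.184 = 27 ; 1194 × 0.183 = 219 → total 246
Group 2: 446 × 0.946 = 422
Group 3: 293 × 0.952 = 279
Group 4: 147 × 0.935 = 137
Group 5: 1194 × 0.949 = 1133
Group 6: 1161 × 0.95 + 1106 × 0.51 = 1103 + 564 = 1667
Net migration: Group 2 − 65 → 357; Group 4 + 65 → 202
→ [246, 357, 279, 202, 1133, 1667]
Scenario B total after 4 periods: 3884
Difference B − A = 3884 − 3981 = -97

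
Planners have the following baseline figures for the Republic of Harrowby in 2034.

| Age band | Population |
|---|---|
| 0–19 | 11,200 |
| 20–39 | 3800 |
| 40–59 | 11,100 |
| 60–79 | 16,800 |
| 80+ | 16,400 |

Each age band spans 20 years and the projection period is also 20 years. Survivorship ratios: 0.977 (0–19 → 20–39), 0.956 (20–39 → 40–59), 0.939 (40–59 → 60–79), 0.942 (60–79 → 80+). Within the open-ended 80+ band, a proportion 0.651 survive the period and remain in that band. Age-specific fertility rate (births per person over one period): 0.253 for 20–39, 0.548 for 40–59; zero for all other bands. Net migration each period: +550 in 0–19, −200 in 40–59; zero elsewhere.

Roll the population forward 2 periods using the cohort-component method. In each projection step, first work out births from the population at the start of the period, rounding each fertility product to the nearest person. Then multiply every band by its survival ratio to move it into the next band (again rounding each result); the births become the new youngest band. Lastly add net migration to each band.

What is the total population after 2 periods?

Call the groups 1 to 5, youngest first.
[period 1]
Births: 3800 × 0.253 = 961, 11100 × 0.548 = 6083 → 7044
Group 2: 11200 × 0.977 = 10942
Group 3: 3800 × 0.956 = 3633
Group 4: 11100 × 0.939 = 10423
Group 5: 16800 × 0.942 + 16400 × 0.651 = 15826 + 10676 = 26502
Net migration: Group 1 + 550 → 7594; Group 3 − 200 → 3433
→ [7594, 10942, 3433, 10423, 26502]
[period 2]
Births: 10942 × 0.253 = 2768, 3433 × 0.548 = 1881 → 4649
Group 2: 7594 × 0.977 = 7419
Group 3: 10942 × 0.956 = 10461
Group 4: 3433 × 0.939 = 3224
Group 5: 10423 × 0.942 + 26502 × 0.651 = 9818 + 17253 = 27071
Net migration: Group 1 + 550 → 5199; Group 3 − 200 → 10261
→ [5199, 7419, 10261, 3224, 27071]
Total after period 2: 5199 + 7419 + 10261 + 3224 + 27071 = 53174

53174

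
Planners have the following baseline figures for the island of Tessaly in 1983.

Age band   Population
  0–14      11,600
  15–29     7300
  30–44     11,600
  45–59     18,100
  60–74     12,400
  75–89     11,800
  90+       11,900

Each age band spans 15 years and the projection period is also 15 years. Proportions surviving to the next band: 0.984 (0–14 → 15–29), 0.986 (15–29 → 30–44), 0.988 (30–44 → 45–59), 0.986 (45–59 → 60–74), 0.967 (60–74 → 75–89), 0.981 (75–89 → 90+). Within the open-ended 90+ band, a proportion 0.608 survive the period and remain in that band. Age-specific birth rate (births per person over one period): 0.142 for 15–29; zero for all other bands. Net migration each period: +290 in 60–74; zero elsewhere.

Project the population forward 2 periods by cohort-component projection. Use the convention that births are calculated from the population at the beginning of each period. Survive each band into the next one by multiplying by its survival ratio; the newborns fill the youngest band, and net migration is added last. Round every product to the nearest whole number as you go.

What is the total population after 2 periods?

73336

Period 1:
Births: 7300 × 0.142 = 1037
15–29: 11600 × 0.984 = 11414
30–44: 7300 × 0.986 = 7198
45–59: 11600 × 0.988 = 11461
60–74: 18100 × 0.986 = 17847
75–89: 12400 × 0.967 = 11991
90+: 11800 × 0.981 + 11900 × 0.608 = 11576 + 7235 = 18811
Net migration: 60–74 + 290 → 18137
→ [1037, 11414, 7198, 11461, 18137, 11991, 18811]
Period 2:
Births: 11414 × 0.142 = 1621
15–29: 1037 × 0.984 = 1020
30–44: 11414 × 0.986 = 11254
45–59: 7198 × 0.988 = 7112
60–74: 11461 × 0.986 = 11301
75–89: 18137 × 0.967 = 17538
90+: 11991 × 0.981 + 18811 × 0.608 = 11763 + 11437 = 23200
Net migration: 60–74 + 290 → 11591
→ [1621, 1020, 11254, 7112, 11591, 17538, 23200]
Total after period 2: 1621 + 1020 + 11254 + 7112 + 11591 + 17538 + 23200 = 73336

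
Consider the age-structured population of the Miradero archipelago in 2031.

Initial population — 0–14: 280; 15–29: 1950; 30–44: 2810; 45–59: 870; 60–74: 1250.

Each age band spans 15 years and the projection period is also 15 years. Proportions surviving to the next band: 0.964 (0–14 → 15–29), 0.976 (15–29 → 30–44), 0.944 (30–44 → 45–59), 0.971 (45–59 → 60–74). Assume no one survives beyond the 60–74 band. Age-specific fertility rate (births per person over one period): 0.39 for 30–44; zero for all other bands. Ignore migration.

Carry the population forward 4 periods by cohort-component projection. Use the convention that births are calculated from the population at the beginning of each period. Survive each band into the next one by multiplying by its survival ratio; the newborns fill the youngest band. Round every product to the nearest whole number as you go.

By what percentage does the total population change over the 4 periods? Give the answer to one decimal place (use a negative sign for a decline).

-66.3

[period 1]
Births: 2810 × 0.39 = 1096
15–29: 280 × 0.964 = 270
30–44: 1950 × 0.976 = 1903
45–59: 2810 × 0.944 = 2653
60–74: 870 × 0.971 = 845
End of period: [1096, 270, 1903, 2653, 845]
[period 2]
Births: 1903 × 0.39 = 742
15–29: 1096 × 0.964 = 1057
30–44: 270 × 0.976 = 264
45–59: 1903 × 0.944 = 1796
60–74: 2653 × 0.971 = 2576
End of period: [742, 1057, 264, 1796, 2576]
[period 3]
Births: 264 × 0.39 = 103
15–29: 742 × 0.964 = 715
30–44: 1057 × 0.976 = 1032
45–59: 264 × 0.944 = 249
60–74: 1796 × 0.971 = 1744
End of period: [103, 715, 1032, 249, 1744]
[period 4]
Births: 1032 × 0.39 = 402
15–29: 103 × 0.964 = 99
30–44: 715 × 0.976 = 698
45–59: 1032 × 0.944 = 974
60–74: 249 × 0.971 = 242
End of period: [402, 99, 698, 974, 242]
Total: 7160 → 2415; change = -4745; percentage change = -66.3%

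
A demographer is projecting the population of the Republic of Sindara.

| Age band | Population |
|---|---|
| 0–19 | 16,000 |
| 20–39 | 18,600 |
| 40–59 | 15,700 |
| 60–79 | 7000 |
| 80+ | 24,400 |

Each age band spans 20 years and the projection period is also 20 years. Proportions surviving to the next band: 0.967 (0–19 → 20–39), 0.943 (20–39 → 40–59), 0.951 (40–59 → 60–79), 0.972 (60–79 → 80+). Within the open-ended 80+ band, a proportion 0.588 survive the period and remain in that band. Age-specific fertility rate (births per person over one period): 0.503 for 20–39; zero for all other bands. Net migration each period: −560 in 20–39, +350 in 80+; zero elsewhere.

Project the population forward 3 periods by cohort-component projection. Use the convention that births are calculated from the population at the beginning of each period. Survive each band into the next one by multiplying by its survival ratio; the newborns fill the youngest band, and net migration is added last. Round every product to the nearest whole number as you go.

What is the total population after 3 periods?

Let band 1 be 0–19 through band 5 = 80+.
— Period 1 —
Births: 18600 × 0.503 = 9356
Band 2: 16000 × 0.967 = 15472
Band 3: 18600 × 0.943 = 17540
Band 4: 15700 × 0.951 = 14931
Band 5: 7000 × 0.972 + 24400 × 0.588 = 6804 + 14347 = 21151
Net migration: Band 2 − 560 → 14912; Band 5 + 350 → 21501
Giving 9356 / 14912 / 17540 / 14931 / 21501.
— Period 2 —
Births: 14912 × 0.503 = 7501
Band 2: 9356 × 0.967 = 9047
Band 3: 14912 × 0.943 = 14062
Band 4: 17540 × 0.951 = 16681
Band 5: 14931 × 0.972 + 21501 × 0.588 = 14513 + 12643 = 27156
Net migration: Band 2 − 560 → 8487; Band 5 + 350 → 27506
Giving 7501 / 8487 / 14062 / 16681 / 27506.
— Period 3 —
Births: 8487 × 0.503 = 4269
Band 2: 7501 × 0.967 = 7253
Band 3: 8487 × 0.943 = 8003
Band 4: 14062 × 0.951 = 13373
Band 5: 16681 × 0.972 + 27506 × 0.588 = 16214 + 16174 = 32388
Net migration: Band 2 − 560 → 6693; Band 5 + 350 → 32738
Giving 4269 / 6693 / 8003 / 13373 / 32738.
Total after period 3: 4269 + 6693 + 8003 + 13373 + 32738 = 65076

65076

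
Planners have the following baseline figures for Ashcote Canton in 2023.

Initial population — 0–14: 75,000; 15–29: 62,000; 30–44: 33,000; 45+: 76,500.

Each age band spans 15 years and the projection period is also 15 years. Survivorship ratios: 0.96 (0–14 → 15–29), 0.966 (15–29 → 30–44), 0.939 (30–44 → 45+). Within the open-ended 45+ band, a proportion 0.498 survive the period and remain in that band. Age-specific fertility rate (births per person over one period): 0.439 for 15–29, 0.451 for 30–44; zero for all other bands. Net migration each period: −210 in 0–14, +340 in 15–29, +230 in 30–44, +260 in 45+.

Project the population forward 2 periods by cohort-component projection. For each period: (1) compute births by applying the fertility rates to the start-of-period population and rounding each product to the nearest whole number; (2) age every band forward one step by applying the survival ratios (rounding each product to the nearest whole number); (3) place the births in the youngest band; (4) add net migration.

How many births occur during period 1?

42101

(Bands numbered youngest = 1 to oldest = 4.)
Period 1:
Births: 62000 * 0.439 = 27218 ; 33000 * 0.451 = 14883 ⇒ total 42101
Band 2: 75000 * 0.96 = 72000
Band 3: 62000 * 0.966 = 59892
Band 4: 33000 * 0.939 + 76500 * 0.498 = 30987 + 38097 = 69084
Net migration: Band 1 − 210 → 41891; Band 2 + 340 → 72340; Band 3 + 230 → 60122; Band 4 + 260 → 69344
End of period: [41891, 72340, 60122, 69344]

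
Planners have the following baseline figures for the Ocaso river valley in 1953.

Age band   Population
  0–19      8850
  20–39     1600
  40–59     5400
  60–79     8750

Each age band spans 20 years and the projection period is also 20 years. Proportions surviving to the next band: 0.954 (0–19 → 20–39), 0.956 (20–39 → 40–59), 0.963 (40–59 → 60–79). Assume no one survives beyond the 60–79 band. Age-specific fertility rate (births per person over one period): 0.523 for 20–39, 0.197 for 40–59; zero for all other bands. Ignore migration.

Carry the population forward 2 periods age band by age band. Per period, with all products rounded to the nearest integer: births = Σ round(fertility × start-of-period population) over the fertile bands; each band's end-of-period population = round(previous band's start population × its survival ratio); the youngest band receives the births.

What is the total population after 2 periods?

16076

[period 1]
Births: 1600 × 0.523 = 837 ; 5400 × 0.197 = 1064 ⇒ total 1901
20–39: 8850 × 0.954 = 8443
40–59: 1600 × 0.956 = 1530
60–79: 5400 × 0.963 = 5200
Giving 1901 / 8443 / 1530 / 5200.
[period 2]
Births: 8443 × 0.523 = 4416 ; 1530 × 0.197 = 301 ⇒ total 4717
20–39: 1901 × 0.954 = 1814
40–59: 8443 × 0.956 = 8072
60–79: 1530 × 0.963 = 1473
Giving 4717 / 1814 / 8072 / 1473.
Total after period 2: 4717 + 1814 + 8072 + 1473 = 16076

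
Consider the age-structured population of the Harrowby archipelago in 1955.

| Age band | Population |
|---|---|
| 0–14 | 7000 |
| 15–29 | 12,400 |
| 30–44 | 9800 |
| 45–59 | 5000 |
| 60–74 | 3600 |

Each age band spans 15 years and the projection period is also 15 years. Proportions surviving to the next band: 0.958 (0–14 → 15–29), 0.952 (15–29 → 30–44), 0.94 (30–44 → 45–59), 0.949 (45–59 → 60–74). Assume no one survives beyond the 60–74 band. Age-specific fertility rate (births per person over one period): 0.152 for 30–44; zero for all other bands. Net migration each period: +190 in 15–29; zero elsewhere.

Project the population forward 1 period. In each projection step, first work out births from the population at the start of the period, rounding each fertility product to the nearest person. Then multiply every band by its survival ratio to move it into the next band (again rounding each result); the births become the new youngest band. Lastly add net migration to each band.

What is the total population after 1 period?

Period 1.
Births: 9800 × 0.152 = 1490
15–29: 7000 × 0.958 = 6706
30–44: 12400 × 0.952 = 11805
45–59: 9800 × 0.94 = 9212
60–74: 5000 × 0.949 = 4745
Net migration: 15–29 + 190 → 6896
End of period: [1490, 6896, 11805, 9212, 4745]
Total after period 1: 1490 + 6896 + 11805 + 9212 + 4745 = 34148

34148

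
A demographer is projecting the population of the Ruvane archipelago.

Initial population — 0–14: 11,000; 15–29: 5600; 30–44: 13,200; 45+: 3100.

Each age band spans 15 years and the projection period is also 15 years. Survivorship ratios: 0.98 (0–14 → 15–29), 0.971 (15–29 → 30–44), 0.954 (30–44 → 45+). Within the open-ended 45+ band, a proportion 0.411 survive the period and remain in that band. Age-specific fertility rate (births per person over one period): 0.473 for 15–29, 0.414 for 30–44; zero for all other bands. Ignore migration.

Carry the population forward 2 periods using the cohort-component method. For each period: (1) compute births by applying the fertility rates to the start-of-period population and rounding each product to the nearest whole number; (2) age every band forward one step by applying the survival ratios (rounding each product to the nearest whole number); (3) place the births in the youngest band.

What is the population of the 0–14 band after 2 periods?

Period 1.
Births: 5600 × 0.473 = 2649 ; 13200 × 0.414 = 5465 → 8114
15–29: 11000 × 0.98 = 10780
30–44: 5600 × 0.971 = 5438
45+: 13200 × 0.954 + 3100 × 0.411 = 12593 + 1274 = 13867
End of period: [8114, 10780, 5438, 13867]
Period 2.
Births: 10780 × 0.473 = 5099 ; 5438 × 0.414 = 2251 → 7350
15–29: 8114 × 0.98 = 7952
30–44: 10780 × 0.971 = 10467
45+: 5438 × 0.954 + 13867 × 0.411 = 5188 + 5699 = 10887
End of period: [7350, 7952, 10467, 10887]

7350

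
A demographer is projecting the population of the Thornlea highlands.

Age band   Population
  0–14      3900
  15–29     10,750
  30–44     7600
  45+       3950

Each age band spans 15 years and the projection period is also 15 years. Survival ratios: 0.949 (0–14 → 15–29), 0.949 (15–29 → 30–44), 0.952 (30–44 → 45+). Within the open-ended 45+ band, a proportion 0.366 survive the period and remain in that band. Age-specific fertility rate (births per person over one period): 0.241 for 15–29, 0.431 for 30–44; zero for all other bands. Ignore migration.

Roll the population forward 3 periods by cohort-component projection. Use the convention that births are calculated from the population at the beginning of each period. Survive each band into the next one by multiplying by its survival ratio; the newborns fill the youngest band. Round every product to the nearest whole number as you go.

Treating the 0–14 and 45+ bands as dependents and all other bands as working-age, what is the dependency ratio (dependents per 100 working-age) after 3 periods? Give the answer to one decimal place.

(Groups numbered youngest = 1 to oldest = 4.)
— Period 1 —
Births: 10750 × 0.241 = 2591, 7600 × 0.431 = 3276 ⇒ total 5867
Group 2: 3900 × 0.949 = 3701
Group 3: 10750 × 0.949 = 10202
Group 4: 7600 × 0.952 + 3950 × 0.366 = 7235 + 1446 = 8681
Giving 5867 / 3701 / 10202 / 8681.
— Period 2 —
Births: 3701 × 0.241 = 892, 10202 × 0.431 = 4397 ⇒ total 5289
Group 2: 5867 × 0.949 = 5568
Group 3: 3701 × 0.949 = 3512
Group 4: 10202 × 0.952 + 8681 × 0.366 = 9712 + 3177 = 12889
Giving 5289 / 5568 / 3512 / 12889.
— Period 3 —
Births: 5568 × 0.241 = 1342, 3512 × 0.431 = 1514 ⇒ total 2856
Group 2: 5289 × 0.949 = 5019
Group 3: 5568 × 0.949 = 5284
Group 4: 3512 × 0.952 + 12889 × 0.366 = 3343 + 4717 = 8060
Giving 2856 / 5019 / 5284 / 8060.
Dependents (band 0–14 + band 45+) = 2856 + 8060 = 10916; working-age = 10303; ratio = 10916/10303 × 100 = 105.9

105.9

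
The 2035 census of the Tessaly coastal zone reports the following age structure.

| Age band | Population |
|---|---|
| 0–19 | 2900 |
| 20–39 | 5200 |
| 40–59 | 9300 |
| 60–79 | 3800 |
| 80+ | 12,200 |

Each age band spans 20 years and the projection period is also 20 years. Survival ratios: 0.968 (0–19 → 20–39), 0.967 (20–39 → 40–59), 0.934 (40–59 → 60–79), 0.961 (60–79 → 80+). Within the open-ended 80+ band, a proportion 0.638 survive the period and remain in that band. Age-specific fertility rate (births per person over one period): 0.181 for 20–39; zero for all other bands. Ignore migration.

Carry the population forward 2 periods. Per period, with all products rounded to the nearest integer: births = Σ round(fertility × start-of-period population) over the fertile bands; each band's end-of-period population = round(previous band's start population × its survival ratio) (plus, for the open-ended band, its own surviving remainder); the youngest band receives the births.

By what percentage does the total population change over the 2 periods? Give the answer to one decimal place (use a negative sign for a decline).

-26.7

Period 1.
Births: 5200 × 0.181 = 941
20–39: 2900 × 0.968 = 2807
40–59: 5200 × 0.967 = 5028
60–79: 9300 × 0.934 = 8686
80+: 3800 × 0.961 + 12200 × 0.638 = 3652 + 7784 = 11436
Giving 941 / 2807 / 5028 / 8686 / 11436.
Period 2.
Births: 2807 × 0.181 = 508
20–39: 941 × 0.968 = 911
40–59: 2807 × 0.967 = 2714
60–79: 5028 × 0.934 = 4696
80+: 8686 × 0.961 + 11436 × 0.638 = 8347 + 7296 = 15643
Giving 508 / 911 / 2714 / 4696 / 15643.
Total: 33400 → 24472; change = -8928; percentage change = -26.7%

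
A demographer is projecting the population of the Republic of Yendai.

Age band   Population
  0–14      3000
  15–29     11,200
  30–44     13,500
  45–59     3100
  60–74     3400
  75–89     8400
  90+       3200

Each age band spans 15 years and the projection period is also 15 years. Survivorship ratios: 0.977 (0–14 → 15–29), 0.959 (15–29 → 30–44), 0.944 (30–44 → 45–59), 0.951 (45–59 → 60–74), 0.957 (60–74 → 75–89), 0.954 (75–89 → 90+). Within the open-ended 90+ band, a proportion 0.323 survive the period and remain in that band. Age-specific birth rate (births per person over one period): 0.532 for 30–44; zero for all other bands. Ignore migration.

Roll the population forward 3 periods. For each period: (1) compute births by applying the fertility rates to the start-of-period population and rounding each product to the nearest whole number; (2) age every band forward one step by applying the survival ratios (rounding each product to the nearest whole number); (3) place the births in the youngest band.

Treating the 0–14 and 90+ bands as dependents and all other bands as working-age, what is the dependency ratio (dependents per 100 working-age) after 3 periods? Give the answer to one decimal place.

After projecting period 1:
Births: 13500 × 0.532 = 7182
15–29: 3000 × 0.977 = 2931
30–44: 11200 × 0.959 = 10741
45–59: 13500 × 0.944 = 12744
60–74: 3100 × 0.951 = 2948
75–89: 3400 × 0.957 = 3254
90+: 8400 × 0.954 + 3200 × 0.323 = 8014 + 1034 = 9048
Population now: 0–14=7182, 15–29=2931, 30–44=10741, 45–59=12744, 60–74=2948, 75–89=3254, 90+=9048
After projecting period 2:
Births: 10741 × 0.532 = 5714
15–29: 7182 × 0.977 = 7017
30–44: 2931 × 0.959 = 2811
45–59: 10741 × 0.944 = 10140
60–74: 12744 × 0.951 = 12120
75–89: 2948 × 0.957 = 2821
90+: 3254 × 0.954 + 9048 × 0.323 = 3104 + 2923 = 6027
Population now: 0–14=5714, 15–29=7017, 30–44=2811, 45–59=10140, 60–74=12120, 75–89=2821, 90+=6027
After projecting period 3:
Births: 2811 × 0.532 = 1495
15–29: 5714 × 0.977 = 5583
30–44: 7017 × 0.959 = 6729
45–59: 2811 × 0.944 = 2654
60–74: 10140 × 0.951 = 9643
75–89: 12120 × 0.957 = 11599
90+: 2821 × 0.954 + 6027 × 0.323 = 2691 + 1947 = 4638
Population now: 0–14=1495, 15–29=5583, 30–44=6729, 45–59=2654, 60–74=9643, 75–89=11599, 90+=4638
Dependents (band 0–14 + band 90+) = 1495 + 4638 = 6133; working-age = 36208; ratio = 6133/36208 × 100 = 16.9

16.9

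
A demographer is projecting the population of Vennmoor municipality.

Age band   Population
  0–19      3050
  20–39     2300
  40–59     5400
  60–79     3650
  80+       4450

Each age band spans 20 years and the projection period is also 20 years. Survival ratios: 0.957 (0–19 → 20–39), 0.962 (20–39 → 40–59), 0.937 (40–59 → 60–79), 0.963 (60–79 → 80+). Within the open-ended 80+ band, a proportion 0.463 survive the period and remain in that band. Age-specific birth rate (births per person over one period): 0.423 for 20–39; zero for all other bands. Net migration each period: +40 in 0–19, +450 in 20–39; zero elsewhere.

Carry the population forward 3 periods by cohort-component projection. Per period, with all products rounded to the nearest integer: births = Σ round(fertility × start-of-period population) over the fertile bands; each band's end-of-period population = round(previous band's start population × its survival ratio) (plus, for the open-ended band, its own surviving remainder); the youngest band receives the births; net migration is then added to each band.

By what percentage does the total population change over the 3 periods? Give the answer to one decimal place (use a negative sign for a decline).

-34.5

Numbering the bands 1..5 from youngest to oldest:
Period 1.
Births: 2300 * 0.423 = 973
Band 2: 3050 * 0.957 = 2919
Band 3: 2300 * 0.962 = 2213
Band 4: 5400 * 0.937 = 5060
Band 5: 3650 * 0.963 + 4450 * 0.463 = 3515 + 2060 = 5575
Net migration: Band 1 + 40 → 1013; Band 2 + 450 → 3369
Population now: 0–19=1013, 20–39=3369, 40–59=2213, 60–79=5060, 80+=5575
Period 2.
Births: 3369 * 0.423 = 1425
Band 2: 1013 * 0.957 = 969
Band 3: 3369 * 0.962 = 3241
Band 4: 2213 * 0.937 = 2074
Band 5: 5060 * 0.963 + 5575 * 0.463 = 4873 + 2581 = 7454
Net migration: Band 1 + 40 → 1465; Band 2 + 450 → 1419
Population now: 0–19=1465, 20–39=1419, 40–59=3241, 60–79=2074, 80+=7454
Period 3.
Births: 1419 * 0.423 = 600
Band 2: 1465 * 0.957 = 1402
Band 3: 1419 * 0.962 = 1365
Band 4: 3241 * 0.937 = 3037
Band 5: 2074 * 0.963 + 7454 * 0.463 = 1997 + 3451 = 5448
Net migration: Band 1 + 40 → 640; Band 2 + 450 → 1852
Population now: 0–19=640, 20–39=1852, 40–59=1365, 60–79=3037, 80+=5448
Total: 18850 → 12342; change = -6508; percentage change = -34.5%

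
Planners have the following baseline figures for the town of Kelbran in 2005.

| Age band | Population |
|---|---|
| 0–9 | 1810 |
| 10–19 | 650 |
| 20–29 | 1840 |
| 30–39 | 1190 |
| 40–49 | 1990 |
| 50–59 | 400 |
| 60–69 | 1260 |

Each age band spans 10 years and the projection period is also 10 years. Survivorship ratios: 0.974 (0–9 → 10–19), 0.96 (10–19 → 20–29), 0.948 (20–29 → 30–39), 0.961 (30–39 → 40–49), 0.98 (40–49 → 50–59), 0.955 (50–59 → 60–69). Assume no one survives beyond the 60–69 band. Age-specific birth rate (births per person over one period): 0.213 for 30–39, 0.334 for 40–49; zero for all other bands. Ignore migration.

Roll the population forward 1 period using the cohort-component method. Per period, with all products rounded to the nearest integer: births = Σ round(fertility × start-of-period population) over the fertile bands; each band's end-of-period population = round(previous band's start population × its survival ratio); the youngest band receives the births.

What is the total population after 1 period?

8525

Let group 1 be 0–9 through group 7 = 60–69.
Period 1.
Births: 1190 × 0.213 = 253, 1990 × 0.334 = 665 → 918
Group 2: 1810 × 0.974 = 1763
Group 3: 650 × 0.96 = 624
Group 4: 1840 × 0.948 = 1744
Group 5: 1190 × 0.961 = 1144
Group 6: 1990 × 0.98 = 1950
Group 7: 400 × 0.955 = 382
Giving 918 / 1763 / 624 / 1744 / 1144 / 1950 / 382.
Total after period 1: 918 + 1763 + 624 + 1744 + 1144 + 1950 + 382 = 8525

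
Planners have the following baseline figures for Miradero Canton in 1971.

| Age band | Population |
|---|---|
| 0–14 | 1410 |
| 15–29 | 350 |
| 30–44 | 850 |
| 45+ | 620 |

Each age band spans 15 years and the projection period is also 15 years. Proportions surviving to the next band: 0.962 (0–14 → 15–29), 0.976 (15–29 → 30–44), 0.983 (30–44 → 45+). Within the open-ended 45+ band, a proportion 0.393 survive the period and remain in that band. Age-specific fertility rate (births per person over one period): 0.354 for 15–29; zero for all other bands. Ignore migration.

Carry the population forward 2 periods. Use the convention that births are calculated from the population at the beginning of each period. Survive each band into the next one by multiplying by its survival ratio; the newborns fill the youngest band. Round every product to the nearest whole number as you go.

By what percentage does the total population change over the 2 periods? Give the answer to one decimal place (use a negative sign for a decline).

Let group 1 be 0–14 through group 4 = 45+.
After projecting period 1:
Births: 350 × 0.354 = 124
Group 2: 1410 × 0.962 = 1356
Group 3: 350 × 0.976 = 342
Group 4: 850 × 0.983 + 620 × 0.393 = 836 + 244 = 1080
→ [124, 1356, 342, 1080]
After projecting period 2:
Births: 1356 × 0.354 = 480
Group 2: 124 × 0.962 = 119
Group 3: 1356 × 0.976 = 1323
Group 4: 342 × 0.983 + 1080 × 0.393 = 336 + 424 = 760
→ [480, 119, 1323, 760]
Total: 3230 → 2682; change = -548; percentage change = -17.0%

-17.0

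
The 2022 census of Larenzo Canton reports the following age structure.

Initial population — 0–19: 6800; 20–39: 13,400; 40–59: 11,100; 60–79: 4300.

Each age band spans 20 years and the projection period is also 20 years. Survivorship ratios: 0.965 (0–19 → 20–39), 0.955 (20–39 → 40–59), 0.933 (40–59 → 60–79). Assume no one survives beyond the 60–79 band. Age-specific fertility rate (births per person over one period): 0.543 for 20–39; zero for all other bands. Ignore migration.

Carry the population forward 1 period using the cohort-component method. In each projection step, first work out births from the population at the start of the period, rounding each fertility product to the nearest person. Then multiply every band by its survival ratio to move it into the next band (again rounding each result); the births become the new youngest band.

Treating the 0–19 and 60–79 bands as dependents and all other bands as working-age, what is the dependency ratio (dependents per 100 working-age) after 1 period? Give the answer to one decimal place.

Call the groups 1 to 4, youngest first.
After projecting period 1:
Births: 13400 × 0.543 = 7276
Group 2: 6800 × 0.965 = 6562
Group 3: 13400 × 0.955 = 12797
Group 4: 11100 × 0.933 = 10356
Population now: 0–19=7276, 20–39=6562, 40–59=12797, 60–79=10356
Dependents (band 0–19 + band 60–79) = 7276 + 10356 = 17632; working-age = 19359; ratio = 17632/19359 × 100 = 91.1

91.1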